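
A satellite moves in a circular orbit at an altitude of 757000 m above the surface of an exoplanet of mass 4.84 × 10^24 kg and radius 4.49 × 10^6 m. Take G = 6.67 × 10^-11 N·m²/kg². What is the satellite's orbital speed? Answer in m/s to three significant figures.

Orbital radius r = R + h = 4.49 × 10^6 + 757000 = 5.247 × 10^6 m.
Gravity supplies the centripetal force: G M m / r² = m v² / r, so v = √(GM/r).
v = √(6.67 × 10^-11 × 4.84 × 10^24 / 5.247 × 10^6) = √(6.153 × 10^7) = 7844 m/s.

7840 m/s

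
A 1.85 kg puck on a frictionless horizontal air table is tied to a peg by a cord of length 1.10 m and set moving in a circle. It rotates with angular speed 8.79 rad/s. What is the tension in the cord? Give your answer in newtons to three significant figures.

v = ωr = 8.79 × 1.10 = 9.669 m/s.
The tension is the only horizontal force, so it supplies the full centripetal force: T = m v²/r = 1.85 × (9.669)²/1.10 = 1.85 × 93.49/1.10 = 157.2 N.

157 N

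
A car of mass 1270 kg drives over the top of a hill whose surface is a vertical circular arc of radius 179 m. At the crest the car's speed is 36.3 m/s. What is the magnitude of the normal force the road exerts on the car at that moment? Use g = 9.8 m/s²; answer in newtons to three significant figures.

3100 N

At the crest the centripetal acceleration points downward (toward the centre of the arc), so mg − N = mv²/r.
N = m(g − v²/r) = 1270 × (9.8 − (36.3)²/179) = 1270 × (9.8 − 7.361) = 1270 × 2.439 = 3097 N.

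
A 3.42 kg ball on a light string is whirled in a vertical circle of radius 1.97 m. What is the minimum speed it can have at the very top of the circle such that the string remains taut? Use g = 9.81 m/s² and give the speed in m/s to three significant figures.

At the top, both weight mg and T point toward the centre: T + mg = mv²/r.
At minimum speed T → 0, so mg = mv_min²/r ⇒ v_min = √(g r) = √(9.81 × 1.97) = 4.396 m/s.

4.40 m/s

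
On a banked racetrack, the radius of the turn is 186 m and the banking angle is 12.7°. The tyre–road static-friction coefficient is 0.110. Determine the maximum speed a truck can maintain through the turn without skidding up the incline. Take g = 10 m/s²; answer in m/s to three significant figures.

At the maximum speed, friction acts down the slope at its limiting value f = μN. Radially (horizontal, toward centre): N sinθ + μN cosθ = mv²/r. Vertically: N cosθ − μN sinθ = mg.
Dividing: v² = r g (sinθ + μcosθ)/(cosθ − μsinθ).
sinθ + μcosθ = 0.2198 + 0.110×0.9755 = 0.3272; cosθ − μsinθ = 0.9755 − 0.110×0.2198 = 0.9514.
v² = 186 × 10.0 × 0.3272/0.9514 = 639.6 m²/s², so v = 25.29 m/s.

25.3 m/s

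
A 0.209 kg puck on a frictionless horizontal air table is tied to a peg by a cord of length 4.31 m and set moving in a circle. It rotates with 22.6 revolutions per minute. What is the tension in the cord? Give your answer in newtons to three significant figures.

5.05 N

ω = 22.6 rev/min × 2π/60 = 2.367 rad/s, so v = ωr = 2.367 × 4.31 = 10.20 m/s.
The tension is the only horizontal force, so it supplies the full centripetal force: T = m v²/r = 0.209 × (10.20)²/4.31 = 0.209 × 104.0/4.31 = 5.045 N.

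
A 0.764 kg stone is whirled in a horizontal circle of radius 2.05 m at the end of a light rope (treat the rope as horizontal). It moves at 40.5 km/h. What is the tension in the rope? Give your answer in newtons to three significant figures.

v = 40.5 km/h = 40.5/3.6 = 11.25 m/s.
The tension is the only horizontal force, so it supplies the full centripetal force: T = m v²/r = 0.764 × (11.25)²/2.05 = 0.764 × 126.6/2.05 = 47.17 N.

47.2 N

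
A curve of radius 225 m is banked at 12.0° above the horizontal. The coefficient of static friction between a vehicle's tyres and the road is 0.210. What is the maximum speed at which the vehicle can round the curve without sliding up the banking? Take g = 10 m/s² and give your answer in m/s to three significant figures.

31.5 m/s

At the maximum speed, friction acts down the slope at its limiting value f = μN. Radially (horizontal, toward centre): N sinθ + μN cosθ = mv²/r. Vertically: N cosθ − μN sinθ = mg.
Dividing: v² = r g (sinθ + μcosθ)/(cosθ − μsinθ).
sinθ + μcosθ = 0.2079 + 0.210×0.9781 = 0.4133; cosθ − μsinθ = 0.9781 − 0.210×0.2079 = 0.9345.
v² = 225 × 10.0 × 0.4133/0.9345 = 995.2 m²/s², so v = 31.55 m/s.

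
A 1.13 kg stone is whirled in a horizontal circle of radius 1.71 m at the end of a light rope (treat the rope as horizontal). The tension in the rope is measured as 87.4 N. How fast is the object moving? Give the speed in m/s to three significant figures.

11.5 m/s

T = m v²/r ⇒ v = √(T r / m) = √(87.4 × 1.71 / 1.13) = √132.3 = 11.50 m/s.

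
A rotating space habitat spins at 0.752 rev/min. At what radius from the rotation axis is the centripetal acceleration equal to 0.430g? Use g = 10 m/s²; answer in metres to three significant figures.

693 m

ω = 0.752 rev/min × 2π/60 = 0.07875 rad/s.
a_c = ω²r = 0.430g ⇒ r = 0.430 × 10.0 / (0.07875)² = 4.300/0.006201 = 693.4 m.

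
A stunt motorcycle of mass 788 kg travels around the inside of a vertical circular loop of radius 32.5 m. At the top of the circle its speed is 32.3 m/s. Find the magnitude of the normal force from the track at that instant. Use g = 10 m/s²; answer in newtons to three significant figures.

17400 N

At the top, both N and the weight mg point inward (toward the centre), so N + mg = mv²/r.
N = m(v²/r − g) = 788 × ((32.3)²/32.5 − 10.0) = 788 × (32.10 − 10.0) = 788 × 22.10 = 17420 N.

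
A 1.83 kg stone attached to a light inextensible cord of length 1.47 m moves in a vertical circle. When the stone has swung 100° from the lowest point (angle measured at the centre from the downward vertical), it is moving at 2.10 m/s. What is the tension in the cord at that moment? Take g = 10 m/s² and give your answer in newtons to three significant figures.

Take the radial direction toward the centre of the circle as positive. The component of the weight along the string toward the centre is −mg cos φ (φ measured from the bottom), so Newton's second law along the string gives T − mg cos φ = m v²/r.
cos 100° = -0.1736, so T = m(v²/r + g cos φ) = 1.83 × ((2.10)²/1.47 + 10.0 × -0.1736) = 1.83 × (3.000 + (-1.736)) = 1.83 × 1.264 = 2.312 N.

2.31 N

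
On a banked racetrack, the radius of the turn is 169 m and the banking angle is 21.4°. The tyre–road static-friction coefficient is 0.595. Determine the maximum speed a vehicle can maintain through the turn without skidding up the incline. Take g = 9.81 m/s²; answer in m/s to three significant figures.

46.2 m/s

At the maximum speed, friction acts down the slope at its limiting value f = μN. Radially (horizontal, toward centre): N sinθ + μN cosθ = mv²/r. Vertically: N cosθ − μN sinθ = mg.
Dividing: v² = r g (sinθ + μcosθ)/(cosθ − μsinθ).
sinθ + μcosθ = 0.3649 + 0.595×0.9311 = 0.9189; cosθ − μsinθ = 0.9311 − 0.595×0.3649 = 0.7140.
v² = 169 × 9.81 × 0.9189/0.7140 = 2134 m²/s², so v = 46.19 m/s.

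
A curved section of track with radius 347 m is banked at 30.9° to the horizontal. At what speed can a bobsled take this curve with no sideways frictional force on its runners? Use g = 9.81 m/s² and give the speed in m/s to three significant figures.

45.1 m/s

On a frictionless banked curve, N sinθ = mv²/r and N cosθ = mg, so tanθ = v²/(rg).
v = √(r g tanθ) = √(347 × 9.81 × tan 30.9°) = √(347 × 9.81 × 0.5985) = √2037 = 45.14 m/s.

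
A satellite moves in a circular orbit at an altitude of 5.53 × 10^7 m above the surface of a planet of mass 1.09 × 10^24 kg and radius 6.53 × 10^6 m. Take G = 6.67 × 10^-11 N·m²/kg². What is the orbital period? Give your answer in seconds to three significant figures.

r = R + h = 6.53 × 10^6 + 5.53 × 10^7 = 6.183 × 10^7 m. Gravity provides the centripetal force: G M m / r² = m v² / r ⇒ v = √(GM/r) = 1084 m/s.
T = 2πr/v = 2π × 6.183 × 10^7 / 1084 = 358300 s.

358000 s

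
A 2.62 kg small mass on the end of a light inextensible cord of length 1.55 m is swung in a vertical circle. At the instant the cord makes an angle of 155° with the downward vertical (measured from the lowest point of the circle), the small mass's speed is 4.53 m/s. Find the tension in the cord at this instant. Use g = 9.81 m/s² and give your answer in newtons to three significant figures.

Take the radial direction toward the centre of the circle as positive. The component of the weight along the string toward the centre is −mg cos φ (φ measured from the bottom), so Newton's second law along the string gives T − mg cos φ = m v²/r.
cos 155° = -0.9063, so T = m(v²/r + g cos φ) = 2.62 × ((4.53)²/1.55 + 9.81 × -0.9063) = 2.62 × (13.24 + (-8.891)) = 2.62 × 4.348 = 11.39 N.

11.4 N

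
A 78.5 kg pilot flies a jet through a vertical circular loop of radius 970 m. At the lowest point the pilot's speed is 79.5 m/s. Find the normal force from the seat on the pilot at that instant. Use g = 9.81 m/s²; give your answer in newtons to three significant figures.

At the lowest point, N points up (toward the centre) and the weight mg points down (away from the centre), so the net inward force is N − mg = mv²/r.
N = m(v²/r + g) = 78.5 × ((79.5)²/970 + 9.81) = 78.5 × (6.516 + 9.81) = 78.5 × 16.33 = 1282 N.

1280 N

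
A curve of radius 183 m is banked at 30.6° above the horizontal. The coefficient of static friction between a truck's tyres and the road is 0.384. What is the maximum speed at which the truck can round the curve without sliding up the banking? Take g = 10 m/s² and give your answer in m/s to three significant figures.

48.1 m/s

At the maximum speed, friction acts down the slope at its limiting value f = μN. Radially (horizontal, toward centre): N sinθ + μN cosθ = mv²/r. Vertically: N cosθ − μN sinθ = mg.
Dividing: v² = r g (sinθ + μcosθ)/(cosθ − μsinθ).
sinθ + μcosθ = 0.5090 + 0.384×0.8607 = 0.8396; cosθ − μsinθ = 0.8607 − 0.384×0.5090 = 0.6653.
v² = 183 × 10.0 × 0.8396/0.6653 = 2309 m²/s², so v = 48.06 m/s.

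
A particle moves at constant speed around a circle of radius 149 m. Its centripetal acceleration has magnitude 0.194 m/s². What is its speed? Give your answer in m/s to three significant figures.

a_c = v²/r ⇒ v = √(a_c · r) = √(0.194 × 149) = √28.91 = 5.376 m/s.

5.38 m/s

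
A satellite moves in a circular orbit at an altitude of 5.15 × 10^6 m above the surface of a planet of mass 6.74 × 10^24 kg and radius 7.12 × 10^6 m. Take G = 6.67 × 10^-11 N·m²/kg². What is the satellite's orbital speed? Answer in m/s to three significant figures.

Orbital radius r = R + h = 7.12 × 10^6 + 5.15 × 10^6 = 1.227 × 10^7 m.
Gravity supplies the centripetal force: G M m / r² = m v² / r, so v = √(GM/r).
v = √(6.67 × 10^-11 × 6.74 × 10^24 / 1.227 × 10^7) = √(3.664 × 10^7) = 6053 m/s.

6050 m/s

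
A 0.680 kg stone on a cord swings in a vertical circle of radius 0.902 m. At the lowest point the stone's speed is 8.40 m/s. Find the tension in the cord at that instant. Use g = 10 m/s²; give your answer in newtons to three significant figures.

At the lowest point, T points up (toward the centre) and the weight mg points down (away from the centre), so the net inward force is T − mg = mv²/r.
T = m(v²/r + g) = 0.680 × ((8.40)²/0.902 + 10.0) = 0.680 × (78.23 + 10.0) = 0.680 × 88.23 = 59.99 N.

60.0 N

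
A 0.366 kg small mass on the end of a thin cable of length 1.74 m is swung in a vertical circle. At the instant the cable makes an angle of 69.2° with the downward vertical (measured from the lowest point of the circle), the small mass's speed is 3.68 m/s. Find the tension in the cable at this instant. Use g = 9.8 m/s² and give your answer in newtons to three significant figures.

4.12 N

Take the radial direction toward the centre of the circle as positive. The component of the weight along the string toward the centre is −mg cos φ (φ measured from the bottom), so Newton's second law along the string gives T − mg cos φ = m v²/r.
cos 69.2° = 0.3551, so T = m(v²/r + g cos φ) = 0.366 × ((3.68)²/1.74 + 9.8 × 0.3551) = 0.366 × (7.783 + (3.480)) = 0.366 × 11.26 = 4.122 N.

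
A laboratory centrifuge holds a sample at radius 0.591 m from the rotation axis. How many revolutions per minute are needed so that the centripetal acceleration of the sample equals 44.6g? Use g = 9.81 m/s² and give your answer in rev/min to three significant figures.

260 rev/min

Require ω²r = 44.6g, so ω = √(44.6 × 9.81/0.591) = 27.21 rad/s.
In rev/min: ω × 60/(2π) = 27.21 × 60/(2π) = 259.8 rev/min.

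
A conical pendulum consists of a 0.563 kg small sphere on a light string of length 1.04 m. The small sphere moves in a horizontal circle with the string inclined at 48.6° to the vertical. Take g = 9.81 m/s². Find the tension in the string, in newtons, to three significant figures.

Vertically the bob has no acceleration, so T cosθ = mg.
T = mg/cosθ = 0.563 × 9.81 / cos 48.6° = 5.523/0.6613 = 8.352 N.

8.35 N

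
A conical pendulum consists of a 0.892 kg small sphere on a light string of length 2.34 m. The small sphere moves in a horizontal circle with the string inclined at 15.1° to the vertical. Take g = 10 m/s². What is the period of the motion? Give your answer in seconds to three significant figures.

r = L sinθ = 0.6096 m. From T sinθ = mω²r and T cosθ = mg: tanθ = ω²r/g, so ω² = g tanθ / r = g/(L cosθ).
ω = √(g/(L cosθ)) = √(10.0/(2.34 × 0.9655)) = √4.426 = 2.104 rad/s.
Period = 2π/ω = 2.986 s.

2.99 s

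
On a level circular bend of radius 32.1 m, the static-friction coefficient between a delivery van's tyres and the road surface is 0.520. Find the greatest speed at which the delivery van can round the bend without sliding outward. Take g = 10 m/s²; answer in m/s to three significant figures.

On a flat curve, static friction is the only horizontal force, so it must supply the full centripetal force: μ_s m g = m v²/r.
Mass cancels: v_max = √(μ_s g r) = √(0.520 × 10.0 × 32.1) = √166.9 = 12.92 m/s.

12.9 m/s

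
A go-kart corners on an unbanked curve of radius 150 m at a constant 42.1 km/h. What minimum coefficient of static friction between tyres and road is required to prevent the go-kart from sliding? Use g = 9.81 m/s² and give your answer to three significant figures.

0.0929

v = 42.1/3.6 = 11.69 m/s.
Friction provides the centripetal force: μ_s m g = m v²/r, so μ_s = v²/(g r) = (11.69)²/(9.81 × 150) = 136.8/1472 = 0.09294.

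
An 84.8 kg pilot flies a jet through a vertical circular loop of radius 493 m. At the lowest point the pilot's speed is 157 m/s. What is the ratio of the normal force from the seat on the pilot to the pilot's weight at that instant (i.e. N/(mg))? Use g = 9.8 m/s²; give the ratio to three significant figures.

At the bottom, N − mg = mv²/r, so N = m(v²/r + g) and N/(mg) = v²/(rg) + 1 = (157)²/(493 × 9.8) + 1 = 5.102 + 1 = 6.102.

6.10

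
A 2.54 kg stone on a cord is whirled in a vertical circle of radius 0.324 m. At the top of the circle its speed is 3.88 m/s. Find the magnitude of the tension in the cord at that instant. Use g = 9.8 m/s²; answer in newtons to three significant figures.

93.1 N

At the top, both T and the weight mg point inward (toward the centre), so T + mg = mv²/r.
T = m(v²/r − g) = 2.54 × ((3.88)²/0.324 − 9.8) = 2.54 × (46.46 − 9.8) = 2.54 × 36.66 = 93.13 N.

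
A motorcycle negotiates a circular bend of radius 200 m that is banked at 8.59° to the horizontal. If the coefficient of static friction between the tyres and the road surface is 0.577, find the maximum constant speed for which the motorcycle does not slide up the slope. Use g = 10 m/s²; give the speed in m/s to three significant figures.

39.9 m/s

At the maximum speed, friction acts down the slope at its limiting value f = μN. Radially (horizontal, toward centre): N sinθ + μN cosθ = mv²/r. Vertically: N cosθ − μN sinθ = mg.
Dividing: v² = r g (sinθ + μcosθ)/(cosθ − μsinθ).
sinθ + μcosθ = 0.1494 + 0.577×0.9888 = 0.7199; cosθ − μsinθ = 0.9888 − 0.577×0.1494 = 0.9026.
v² = 200 × 10.0 × 0.7199/0.9026 = 1595 m²/s², so v = 39.94 m/s.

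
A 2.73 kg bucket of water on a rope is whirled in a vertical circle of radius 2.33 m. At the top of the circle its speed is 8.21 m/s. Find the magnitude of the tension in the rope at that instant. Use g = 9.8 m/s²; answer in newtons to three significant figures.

At the top, both T and the weight mg point inward (toward the centre), so T + mg = mv²/r.
T = m(v²/r − g) = 2.73 × ((8.21)²/2.33 − 9.8) = 2.73 × (28.93 − 9.8) = 2.73 × 19.13 = 52.22 N.

52.2 N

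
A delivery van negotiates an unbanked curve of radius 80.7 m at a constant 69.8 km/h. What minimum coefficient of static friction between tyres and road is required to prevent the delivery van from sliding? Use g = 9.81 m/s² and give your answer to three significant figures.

0.475

v = 69.8/3.6 = 19.39 m/s.
Friction provides the centripetal force: μ_s m g = m v²/r, so μ_s = v²/(g r) = (19.39)²/(9.81 × 80.7) = 375.9/791.7 = 0.4749.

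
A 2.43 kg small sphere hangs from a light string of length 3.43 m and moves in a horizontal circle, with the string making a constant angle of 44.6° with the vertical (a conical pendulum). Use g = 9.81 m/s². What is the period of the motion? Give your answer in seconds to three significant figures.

r = L sinθ = 2.408 m. From T sinθ = mω²r and T cosθ = mg: tanθ = ω²r/g, so ω² = g tanθ / r = g/(L cosθ).
ω = √(g/(L cosθ)) = √(9.81/(3.43 × 0.7120)) = √4.017 = 2.004 rad/s.
Period = 2π/ω = 3.135 s.

3.14 s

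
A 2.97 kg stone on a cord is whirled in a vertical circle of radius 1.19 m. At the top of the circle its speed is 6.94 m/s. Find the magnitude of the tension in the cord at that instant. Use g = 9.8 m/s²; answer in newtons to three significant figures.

At the top, both T and the weight mg point inward (toward the centre), so T + mg = mv²/r.
T = m(v²/r − g) = 2.97 × ((6.94)²/1.19 − 9.8) = 2.97 × (40.47 − 9.8) = 2.97 × 30.67 = 91.10 N.

91.1 N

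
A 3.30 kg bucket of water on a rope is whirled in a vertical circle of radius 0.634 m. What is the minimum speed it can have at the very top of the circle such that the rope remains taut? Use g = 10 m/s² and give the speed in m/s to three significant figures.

At the highest point the centre is directly below, so both the weight and T act inward: T + mg = mv²/r.
At minimum speed T → 0, so mg = mv_min²/r ⇒ v_min = √(g r) = √(10.0 × 0.634) = 2.518 m/s.

2.52 m/s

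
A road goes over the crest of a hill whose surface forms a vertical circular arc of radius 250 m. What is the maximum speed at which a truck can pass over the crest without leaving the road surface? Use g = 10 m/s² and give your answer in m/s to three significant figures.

At the crest the centre of the circle is below the truck, so the net downward (centripetal) force is mg − N = mv²/r.
The truck leaves the road when N → 0, giving v_max = √(g r) = √(10.0 × 250) = 50.00 m/s.

50.0 m/s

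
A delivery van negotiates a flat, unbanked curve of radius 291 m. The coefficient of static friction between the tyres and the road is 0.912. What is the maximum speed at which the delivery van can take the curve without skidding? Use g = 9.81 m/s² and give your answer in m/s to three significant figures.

51.0 m/s

On a flat curve, static friction is the only horizontal force, so it must supply the full centripetal force: μ_s m g = m v²/r.
Mass cancels: v_max = √(μ_s g r) = √(0.912 × 9.81 × 291) = √2603 = 51.02 m/s.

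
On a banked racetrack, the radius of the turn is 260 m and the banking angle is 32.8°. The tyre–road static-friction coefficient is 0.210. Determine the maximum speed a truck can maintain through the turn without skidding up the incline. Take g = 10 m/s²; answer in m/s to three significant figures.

50.7 m/s

At the maximum speed, friction acts down the slope at its limiting value f = μN. Radially (horizontal, toward centre): N sinθ + μN cosθ = mv²/r. Vertically: N cosθ − μN sinθ = mg.
Dividing: v² = r g (sinθ + μcosθ)/(cosθ − μsinθ).
sinθ + μcosθ = 0.5417 + 0.210×0.8406 = 0.7182; cosθ − μsinθ = 0.8406 − 0.210×0.5417 = 0.7268.
v² = 260 × 10.0 × 0.7182/0.7268 = 2569 m²/s², so v = 50.69 m/s.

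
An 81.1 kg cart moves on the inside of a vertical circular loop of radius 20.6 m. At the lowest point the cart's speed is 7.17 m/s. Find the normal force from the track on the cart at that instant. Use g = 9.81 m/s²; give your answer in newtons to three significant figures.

998 N

At the lowest point, N points up (toward the centre) and the weight mg points down (away from the centre), so the net inward force is N − mg = mv²/r.
N = m(v²/r + g) = 81.1 × ((7.17)²/20.6 + 9.81) = 81.1 × (2.496 + 9.81) = 81.1 × 12.31 = 998.0 N.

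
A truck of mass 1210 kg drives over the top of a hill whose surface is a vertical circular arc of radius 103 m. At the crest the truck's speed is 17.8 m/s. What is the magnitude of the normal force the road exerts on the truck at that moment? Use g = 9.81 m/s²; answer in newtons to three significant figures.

8150 N

At the crest the centripetal acceleration points downward (toward the centre of the arc), so mg − N = mv²/r.
N = m(g − v²/r) = 1210 × (9.81 − (17.8)²/103) = 1210 × (9.81 − 3.076) = 1210 × 6.734 = 8148 N.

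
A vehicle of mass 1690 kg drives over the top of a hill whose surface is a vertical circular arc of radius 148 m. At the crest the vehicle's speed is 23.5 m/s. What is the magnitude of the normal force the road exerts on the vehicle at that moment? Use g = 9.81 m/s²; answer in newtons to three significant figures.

At the crest the centripetal acceleration points downward (toward the centre of the arc), so mg − N = mv²/r.
N = m(g − v²/r) = 1690 × (9.81 − (23.5)²/148) = 1690 × (9.81 − 3.731) = 1690 × 6.079 = 10270 N.

10300 N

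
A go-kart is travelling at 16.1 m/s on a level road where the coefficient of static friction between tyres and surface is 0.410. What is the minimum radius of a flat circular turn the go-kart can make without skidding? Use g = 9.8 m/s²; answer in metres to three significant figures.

At the limit, μ_s m g = m v²/r, so r_min = v²/(μ_s g) = (16.1)²/(0.410 × 9.8) = 259.2/4.018 = 64.51 m.

64.5 m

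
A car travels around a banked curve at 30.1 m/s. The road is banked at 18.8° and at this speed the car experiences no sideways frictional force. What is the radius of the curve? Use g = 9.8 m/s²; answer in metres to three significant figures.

272 m

Frictionless banking: tanθ = v²/(rg), so r = v²/(g tanθ).
r = (30.1)²/(9.8 × tan 18.8°) = 906.0/(9.8 × 0.3404) = 906.0/3.336 = 271.6 m.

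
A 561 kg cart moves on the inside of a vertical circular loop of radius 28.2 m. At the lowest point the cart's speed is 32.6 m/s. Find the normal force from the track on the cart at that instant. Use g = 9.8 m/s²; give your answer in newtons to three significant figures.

At the lowest point, N points up (toward the centre) and the weight mg points down (away from the centre), so the net inward force is N − mg = mv²/r.
N = m(v²/r + g) = 561 × ((32.6)²/28.2 + 9.8) = 561 × (37.69 + 9.8) = 561 × 47.49 = 26640 N.

26600 N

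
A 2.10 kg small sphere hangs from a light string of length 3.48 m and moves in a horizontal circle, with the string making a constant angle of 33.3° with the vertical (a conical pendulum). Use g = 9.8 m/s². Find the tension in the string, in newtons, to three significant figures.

Vertically the bob has no acceleration, so T cosθ = mg.
T = mg/cosθ = 2.10 × 9.8 / cos 33.3° = 20.58/0.8358 = 24.62 N.

24.6 N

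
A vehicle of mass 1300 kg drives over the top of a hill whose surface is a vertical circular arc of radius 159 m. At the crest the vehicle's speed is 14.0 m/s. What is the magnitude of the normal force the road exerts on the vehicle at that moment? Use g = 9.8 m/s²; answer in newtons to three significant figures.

At the crest the centripetal acceleration points downward (toward the centre of the arc), so mg − N = mv²/r.
N = m(g − v²/r) = 1300 × (9.8 − (14.0)²/159) = 1300 × (9.8 − 1.233) = 1300 × 8.567 = 11140 N.

11100 N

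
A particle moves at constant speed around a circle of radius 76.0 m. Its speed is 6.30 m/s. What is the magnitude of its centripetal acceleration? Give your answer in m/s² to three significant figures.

a_c = v²/r = (6.300)²/76.0 = 39.69/76.0 = 0.5222 m/s².

0.522 m/s²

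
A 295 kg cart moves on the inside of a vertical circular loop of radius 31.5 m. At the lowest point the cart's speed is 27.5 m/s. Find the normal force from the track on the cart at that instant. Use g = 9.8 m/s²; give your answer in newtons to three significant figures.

At the lowest point, N points up (toward the centre) and the weight mg points down (away from the centre), so the net inward force is N − mg = mv²/r.
N = m(v²/r + g) = 295 × ((27.5)²/31.5 + 9.8) = 295 × (24.01 + 9.8) = 295 × 33.81 = 9973 N.

9970 N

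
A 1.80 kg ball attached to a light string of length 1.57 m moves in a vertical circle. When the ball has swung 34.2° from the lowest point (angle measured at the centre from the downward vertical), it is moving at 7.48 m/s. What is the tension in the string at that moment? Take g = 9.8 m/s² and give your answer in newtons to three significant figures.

78.7 N

Take the radial direction toward the centre of the circle as positive. The component of the weight along the string toward the centre is −mg cos φ (φ measured from the bottom), so Newton's second law along the string gives T − mg cos φ = m v²/r.
cos 34.2° = 0.8271, so T = m(v²/r + g cos φ) = 1.80 × ((7.48)²/1.57 + 9.8 × 0.8271) = 1.80 × (35.64 + (8.105)) = 1.80 × 43.74 = 78.74 N.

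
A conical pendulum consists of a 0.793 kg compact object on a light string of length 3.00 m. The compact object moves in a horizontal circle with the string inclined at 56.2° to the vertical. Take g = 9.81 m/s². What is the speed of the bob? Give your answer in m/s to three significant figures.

6.04 m/s

The radius of the circle is r = L sinθ = 3.00 × sin 56.2° = 2.493 m.
Horizontally T sinθ = mv²/r and vertically T cosθ = mg, so tanθ = v²/(rg).
v = √(r g tanθ) = √(2.493 × 9.81 × 1.494) = √36.53 = 6.044 m/s.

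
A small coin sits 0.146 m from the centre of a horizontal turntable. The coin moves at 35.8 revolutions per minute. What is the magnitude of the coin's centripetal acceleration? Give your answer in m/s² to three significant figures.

2.05 m/s²

ω = 35.8 rev/min × 2π/60 = 3.749 rad/s, so v = ωr = 3.749 × 0.146 = 0.5473 m/s.
a_c = v²/r = (0.5473)²/0.146 = 0.2996/0.146 = 2.052 m/s².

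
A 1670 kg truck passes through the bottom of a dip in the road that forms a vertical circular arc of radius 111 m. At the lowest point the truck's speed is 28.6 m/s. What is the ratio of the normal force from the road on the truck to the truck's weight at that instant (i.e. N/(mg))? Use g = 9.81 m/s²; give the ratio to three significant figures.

At the bottom, N − mg = mv²/r, so N = m(v²/r + g) and N/(mg) = v²/(rg) + 1 = (28.6)²/(111 × 9.81) + 1 = 0.7512 + 1 = 1.751.

1.75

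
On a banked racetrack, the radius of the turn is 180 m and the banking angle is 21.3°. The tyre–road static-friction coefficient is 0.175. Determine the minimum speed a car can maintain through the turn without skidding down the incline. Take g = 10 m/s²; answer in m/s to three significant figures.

19.0 m/s

At the minimum speed, friction acts up the slope at its limiting value f = μN. Radially (horizontal, toward centre): N sinθ − μN cosθ = mv²/r. Vertically: N cosθ + μN sinθ = mg.
Dividing: v² = r g (sinθ − μcosθ)/(cosθ + μsinθ).
sinθ − μcosθ = 0.3633 − 0.175×0.9317 = 0.2002; cosθ + μsinθ = 0.9317 + 0.175×0.3633 = 0.9953.
v² = 180 × 10.0 × 0.2002/0.9953 = 362.1 m²/s², so v = 19.03 m/s.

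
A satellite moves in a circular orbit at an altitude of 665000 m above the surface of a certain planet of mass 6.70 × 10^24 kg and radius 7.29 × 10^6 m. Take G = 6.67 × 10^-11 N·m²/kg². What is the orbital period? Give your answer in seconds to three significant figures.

r = R + h = 7.29 × 10^6 + 665000 = 7.955 × 10^6 m. Gravity provides the centripetal force: G M m / r² = m v² / r ⇒ v = √(GM/r) = 7495 m/s.
T = 2πr/v = 2π × 7.955 × 10^6 / 7495 = 6669 s.

6670 s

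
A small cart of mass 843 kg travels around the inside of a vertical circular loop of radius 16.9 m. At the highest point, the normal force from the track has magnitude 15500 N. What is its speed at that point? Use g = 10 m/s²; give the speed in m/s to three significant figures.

At the top, N + mg = mv²/r, so v = √(r(N/m + g)) = √(16.9 × (15500/843 + 10.0)) = √(16.9 × 28.39) = √479.7 = 21.90 m/s.

21.9 m/s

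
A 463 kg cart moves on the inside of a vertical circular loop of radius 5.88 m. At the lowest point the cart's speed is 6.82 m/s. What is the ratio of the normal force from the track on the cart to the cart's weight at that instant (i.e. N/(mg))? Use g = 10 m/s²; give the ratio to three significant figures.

1.79

At the bottom, N − mg = mv²/r, so N = m(v²/r + g) and N/(mg) = v²/(rg) + 1 = (6.82)²/(5.88 × 10.0) + 1 = 0.7910 + 1 = 1.791.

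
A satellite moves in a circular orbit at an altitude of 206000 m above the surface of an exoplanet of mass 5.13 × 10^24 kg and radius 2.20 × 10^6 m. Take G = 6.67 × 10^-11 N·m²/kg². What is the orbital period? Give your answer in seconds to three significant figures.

r = R + h = 2.20 × 10^6 + 206000 = 2.406 × 10^6 m. Gravity provides the centripetal force: G M m / r² = m v² / r ⇒ v = √(GM/r) = 11930 m/s.
T = 2πr/v = 2π × 2.406 × 10^6 / 11930 = 1268 s.

1270 s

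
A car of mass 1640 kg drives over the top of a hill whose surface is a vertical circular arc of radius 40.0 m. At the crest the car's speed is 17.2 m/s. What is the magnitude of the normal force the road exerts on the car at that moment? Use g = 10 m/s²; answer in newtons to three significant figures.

4270 N

At the crest the centripetal acceleration points downward (toward the centre of the arc), so mg − N = mv²/r.
N = m(g − v²/r) = 1640 × (10.0 − (17.2)²/40.0) = 1640 × (10.0 − 7.396) = 1640 × 2.604 = 4271 N.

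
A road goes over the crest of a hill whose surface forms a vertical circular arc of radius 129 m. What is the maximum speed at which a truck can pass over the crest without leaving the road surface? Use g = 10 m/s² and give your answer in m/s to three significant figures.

At the crest the centre of the circle is below the truck, so the net downward (centripetal) force is mg − N = mv²/r.
The truck leaves the road when N → 0, giving v_max = √(g r) = √(10.0 × 129) = 35.92 m/s.

35.9 m/s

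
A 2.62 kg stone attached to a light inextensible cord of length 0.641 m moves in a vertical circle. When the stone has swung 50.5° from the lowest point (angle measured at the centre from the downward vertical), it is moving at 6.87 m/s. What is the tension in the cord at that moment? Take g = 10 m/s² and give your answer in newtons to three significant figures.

Take the radial direction toward the centre of the circle as positive. The component of the weight along the string toward the centre is −mg cos φ (φ measured from the bottom), so Newton's second law along the string gives T − mg cos φ = m v²/r.
cos 50.5° = 0.6361, so T = m(v²/r + g cos φ) = 2.62 × ((6.87)²/0.641 + 10.0 × 0.6361) = 2.62 × (73.63 + (6.361)) = 2.62 × 79.99 = 209.6 N.

210 N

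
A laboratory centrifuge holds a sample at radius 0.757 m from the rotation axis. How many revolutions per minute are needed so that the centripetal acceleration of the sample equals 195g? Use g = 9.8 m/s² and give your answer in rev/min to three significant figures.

480 rev/min

Require ω²r = 195g, so ω = √(195 × 9.8/0.757) = 50.24 rad/s.
In rev/min: ω × 60/(2π) = 50.24 × 60/(2π) = 479.8 rev/min.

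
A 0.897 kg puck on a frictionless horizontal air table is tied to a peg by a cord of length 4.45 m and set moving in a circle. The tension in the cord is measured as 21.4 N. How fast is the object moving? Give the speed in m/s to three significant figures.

T = m v²/r ⇒ v = √(T r / m) = √(21.4 × 4.45 / 0.897) = √106.2 = 10.30 m/s.

10.3 m/s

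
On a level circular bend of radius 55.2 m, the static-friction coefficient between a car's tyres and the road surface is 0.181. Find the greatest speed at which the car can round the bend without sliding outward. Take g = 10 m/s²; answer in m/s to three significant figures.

Friction provides the centripetal force on a flat curve. At maximum speed it is at its limiting value: μ_s m g = m v²/r.
Mass cancels: v_max = √(μ_s g r) = √(0.181 × 10.0 × 55.2) = √99.91 = 9.996 m/s.

10.0 m/s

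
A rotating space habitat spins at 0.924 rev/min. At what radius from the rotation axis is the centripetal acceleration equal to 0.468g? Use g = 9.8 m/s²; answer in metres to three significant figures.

ω = 0.924 rev/min × 2π/60 = 0.09676 rad/s.
a_c = ω²r = 0.468g ⇒ r = 0.468 × 9.8 / (0.09676)² = 4.586/0.009363 = 489.9 m.

490 m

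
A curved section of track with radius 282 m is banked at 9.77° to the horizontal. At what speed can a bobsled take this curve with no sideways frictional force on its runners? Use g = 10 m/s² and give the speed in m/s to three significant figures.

On a frictionless banked curve, N sinθ = mv²/r and N cosθ = mg, so tanθ = v²/(rg).
v = √(r g tanθ) = √(282 × 10.0 × tan 9.77°) = √(282 × 10.0 × 0.1722) = √485.6 = 22.04 m/s.

22.0 m/s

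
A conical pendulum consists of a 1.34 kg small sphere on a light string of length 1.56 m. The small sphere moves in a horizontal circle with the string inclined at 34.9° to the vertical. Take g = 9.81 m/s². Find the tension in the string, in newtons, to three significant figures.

Vertically the bob has no acceleration, so T cosθ = mg.
T = mg/cosθ = 1.34 × 9.81 / cos 34.9° = 13.15/0.8202 = 16.03 N.

16.0 N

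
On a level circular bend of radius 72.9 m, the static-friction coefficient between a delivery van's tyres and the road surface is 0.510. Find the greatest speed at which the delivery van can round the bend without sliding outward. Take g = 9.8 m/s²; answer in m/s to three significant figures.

19.1 m/s

Friction provides the centripetal force on a flat curve. At maximum speed it is at its limiting value: μ_s m g = m v²/r.
Mass cancels: v_max = √(μ_s g r) = √(0.510 × 9.8 × 72.9) = √364.4 = 19.09 m/s.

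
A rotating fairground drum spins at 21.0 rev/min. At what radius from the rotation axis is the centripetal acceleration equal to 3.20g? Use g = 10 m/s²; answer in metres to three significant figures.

6.62 m

ω = 21.0 rev/min × 2π/60 = 2.199 rad/s.
a_c = ω²r = 3.20g ⇒ r = 3.20 × 10.0 / (2.199)² = 32.00/4.836 = 6.617 m.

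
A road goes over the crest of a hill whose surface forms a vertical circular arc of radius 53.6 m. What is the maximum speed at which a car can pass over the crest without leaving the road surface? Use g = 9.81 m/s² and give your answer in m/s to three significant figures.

22.9 m/s

At the crest the centre of the circle is below the car, so the net downward (centripetal) force is mg − N = mv²/r.
The car leaves the road when N → 0, giving v_max = √(g r) = √(9.81 × 53.6) = 22.93 m/s.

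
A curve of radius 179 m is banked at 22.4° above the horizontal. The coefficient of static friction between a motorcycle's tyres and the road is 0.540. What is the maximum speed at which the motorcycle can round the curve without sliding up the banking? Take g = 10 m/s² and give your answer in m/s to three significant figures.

At the maximum speed, friction acts down the slope at its limiting value f = μN. Radially (horizontal, toward centre): N sinθ + μN cosθ = mv²/r. Vertically: N cosθ − μN sinθ = mg.
Dividing: v² = r g (sinθ + μcosθ)/(cosθ − μsinθ).
sinθ + μcosθ = 0.3811 + 0.540×0.9245 = 0.8803; cosθ − μsinθ = 0.9245 − 0.540×0.3811 = 0.7188.
v² = 179 × 10.0 × 0.8803/0.7188 = 2192 m²/s², so v = 46.82 m/s.

46.8 m/s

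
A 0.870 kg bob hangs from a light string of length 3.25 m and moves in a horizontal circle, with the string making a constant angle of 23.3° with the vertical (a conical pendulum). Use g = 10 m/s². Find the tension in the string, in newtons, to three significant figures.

Vertically the bob has no acceleration, so T cosθ = mg.
T = mg/cosθ = 0.870 × 10.0 / cos 23.3° = 8.700/0.9184 = 9.473 N.

9.47 N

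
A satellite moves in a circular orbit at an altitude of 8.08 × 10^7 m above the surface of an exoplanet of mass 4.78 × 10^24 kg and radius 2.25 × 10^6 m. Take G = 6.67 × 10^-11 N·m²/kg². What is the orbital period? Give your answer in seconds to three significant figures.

266000 s

r = R + h = 2.25 × 10^6 + 8.08 × 10^7 = 8.305 × 10^7 m. Gravity provides the centripetal force: G M m / r² = m v² / r ⇒ v = √(GM/r) = 1959 m/s.
T = 2πr/v = 2π × 8.305 × 10^7 / 1959 = 266300 s.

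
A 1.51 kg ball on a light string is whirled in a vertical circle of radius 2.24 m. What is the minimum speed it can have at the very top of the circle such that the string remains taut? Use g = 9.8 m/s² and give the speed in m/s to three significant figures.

At the highest point the centre is directly below, so both the weight and T act inward: T + mg = mv²/r.
At minimum speed T → 0, so mg = mv_min²/r ⇒ v_min = √(g r) = √(9.8 × 2.24) = 4.685 m/s.

4.69 m/s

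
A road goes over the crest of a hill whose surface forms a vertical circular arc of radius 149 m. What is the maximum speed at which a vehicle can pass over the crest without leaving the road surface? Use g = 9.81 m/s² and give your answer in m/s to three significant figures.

38.2 m/s

At the crest the centre of the circle is below the vehicle, so the net downward (centripetal) force is mg − N = mv²/r.
The vehicle leaves the road when N → 0, giving v_max = √(g r) = √(9.81 × 149) = 38.23 m/s.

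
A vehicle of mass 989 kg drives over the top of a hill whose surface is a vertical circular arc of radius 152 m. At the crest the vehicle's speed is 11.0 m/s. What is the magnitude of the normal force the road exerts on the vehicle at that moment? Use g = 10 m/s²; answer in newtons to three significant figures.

At the crest the centripetal acceleration points downward (toward the centre of the arc), so mg − N = mv²/r.
N = m(g − v²/r) = 989 × (10.0 − (11.0)²/152) = 989 × (10.0 − 0.7961) = 989 × 9.204 = 9103 N.

9100 N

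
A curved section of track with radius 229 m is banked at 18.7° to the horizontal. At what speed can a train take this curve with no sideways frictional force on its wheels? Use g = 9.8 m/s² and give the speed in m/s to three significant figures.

On a frictionless banked curve, N sinθ = mv²/r and N cosθ = mg, so tanθ = v²/(rg).
v = √(r g tanθ) = √(229 × 9.8 × tan 18.7°) = √(229 × 9.8 × 0.3385) = √759.6 = 27.56 m/s.

27.6 m/s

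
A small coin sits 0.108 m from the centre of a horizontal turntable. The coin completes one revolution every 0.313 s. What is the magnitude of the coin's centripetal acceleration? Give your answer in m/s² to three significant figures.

43.5 m/s²

v = 2πr/T = 2π × 0.108/0.313 = 2.168 m/s.
a_c = v²/r = (2.168)²/0.108 = 4.700/0.108 = 43.52 m/s².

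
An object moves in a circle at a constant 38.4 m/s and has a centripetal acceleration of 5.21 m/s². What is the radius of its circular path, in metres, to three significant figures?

283 m

a_c = v²/r ⇒ r = v²/a_c = (38.4)²/5.21 = 1475/5.21 = 283.0 m.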